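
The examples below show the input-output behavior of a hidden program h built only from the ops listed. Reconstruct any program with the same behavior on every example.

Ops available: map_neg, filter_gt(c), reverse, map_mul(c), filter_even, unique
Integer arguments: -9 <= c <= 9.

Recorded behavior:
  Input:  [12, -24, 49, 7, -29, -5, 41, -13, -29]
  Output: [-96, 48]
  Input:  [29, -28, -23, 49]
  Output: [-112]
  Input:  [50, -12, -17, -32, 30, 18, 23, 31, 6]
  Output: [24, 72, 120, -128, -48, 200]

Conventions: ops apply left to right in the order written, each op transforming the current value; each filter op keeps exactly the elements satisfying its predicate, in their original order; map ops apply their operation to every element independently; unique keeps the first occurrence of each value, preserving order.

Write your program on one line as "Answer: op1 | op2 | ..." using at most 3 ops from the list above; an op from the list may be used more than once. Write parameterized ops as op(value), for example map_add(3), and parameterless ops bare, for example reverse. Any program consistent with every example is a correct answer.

filter_even | map_mul(4) | reverse

Check, running the answer program on each example:
  [12, -24, 49, 7, -29, -5, 41, -13, -29] -> [12, -24] -> [48, -96] -> [-96, 48]
  [29, -28, -23, 49] -> [-28] -> [-112] -> [-112]
  [50, -12, -17, -32, 30, 18, 23, 31, 6] -> [50, -12, -32, 30, 18, 6] -> [200, -48, -128, 120, 72, 24] -> [24, 72, 120, -128, -48, 200]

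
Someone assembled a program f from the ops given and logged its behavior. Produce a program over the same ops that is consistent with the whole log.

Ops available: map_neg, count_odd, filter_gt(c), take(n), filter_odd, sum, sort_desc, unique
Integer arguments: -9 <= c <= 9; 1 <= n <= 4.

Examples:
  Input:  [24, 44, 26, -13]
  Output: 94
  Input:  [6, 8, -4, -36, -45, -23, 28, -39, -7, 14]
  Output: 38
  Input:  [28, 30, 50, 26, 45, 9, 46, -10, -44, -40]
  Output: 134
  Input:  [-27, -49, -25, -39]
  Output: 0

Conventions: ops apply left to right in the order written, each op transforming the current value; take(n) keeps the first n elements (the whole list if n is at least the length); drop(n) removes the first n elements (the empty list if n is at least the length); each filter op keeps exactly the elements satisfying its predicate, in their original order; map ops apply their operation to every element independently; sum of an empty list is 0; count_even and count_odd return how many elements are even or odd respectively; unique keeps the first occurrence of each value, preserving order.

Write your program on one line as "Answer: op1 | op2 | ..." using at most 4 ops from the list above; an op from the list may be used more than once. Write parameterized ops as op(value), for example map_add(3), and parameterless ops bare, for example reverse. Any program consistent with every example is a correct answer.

filter_gt(-5) | take(4) | sum

Check, running the answer program on each example:
  [24, 44, 26, -13] -> [24, 44, 26] -> [24, 44, 26] -> 94
  [6, 8, -4, -36, -45, -23, 28, -39, -7, 14] -> [6, 8, -4, 28, 14] -> [6, 8, -4, 28] -> 38
  [28, 30, 50, 26, 45, 9, 46, -10, -44, -40] -> [28, 30, 50, 26, 45, 9, 46] -> [28, 30, 50, 26] -> 134
  [-27, -49, -25, -39] -> [] -> [] -> 0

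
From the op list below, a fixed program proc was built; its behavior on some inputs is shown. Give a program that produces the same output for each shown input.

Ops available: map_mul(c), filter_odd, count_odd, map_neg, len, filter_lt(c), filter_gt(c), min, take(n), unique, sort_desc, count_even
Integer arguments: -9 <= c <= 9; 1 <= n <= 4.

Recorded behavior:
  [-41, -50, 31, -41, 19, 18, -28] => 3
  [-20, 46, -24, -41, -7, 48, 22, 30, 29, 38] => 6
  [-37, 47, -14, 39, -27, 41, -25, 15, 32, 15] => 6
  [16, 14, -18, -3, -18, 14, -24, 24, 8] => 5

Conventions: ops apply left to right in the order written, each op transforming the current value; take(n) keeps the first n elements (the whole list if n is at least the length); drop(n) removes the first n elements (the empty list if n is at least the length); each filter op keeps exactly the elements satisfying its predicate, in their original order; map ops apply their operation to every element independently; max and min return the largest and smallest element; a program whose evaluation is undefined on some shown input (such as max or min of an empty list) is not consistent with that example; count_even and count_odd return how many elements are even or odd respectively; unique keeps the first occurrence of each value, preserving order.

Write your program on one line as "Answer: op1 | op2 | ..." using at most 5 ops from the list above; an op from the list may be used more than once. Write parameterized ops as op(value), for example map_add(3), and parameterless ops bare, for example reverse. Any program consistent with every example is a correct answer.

map_neg | map_mul(8) | filter_lt(3) | sort_desc | count_even

Check, running the answer program on each example:
  [-41, -50, 31, -41, 19, 18, -28] -> [41, 50, -31, 41, -19, -18, 28] -> [328, 400, -248, 328, -152, -144, 224] -> [-248, -152, -144] -> [-144, -152, -248] -> 3
  [-20, 46, -24, -41, -7, 48, 22, 30, 29, 38] -> [20, -46, 24, 41, 7, -48, -22, -30, -29, -38] -> [160, -368, 192, 328, 56, -384, -176, -240, -232, -304] -> [-368, -384, -176, -240, -232, -304] -> [-176, -232, -240, -304, -368, -384] -> 6
  [-37, 47, -14, 39, -27, 41, -25, 15, 32, 15] -> [37, -47, 14, -39, 27, -41, 25, -15, -32, -15] -> [296, -376, 112, -312, 216, -328, 200, -120, -256, -120] -> [-376, -312, -328, -120, -256, -120] -> [-120, -120, -256, -312, -328, -376] -> 6
  [16, 14, -18, -3, -18, 14, -24, 24, 8] -> [-16, -14, 18, 3, 18, -14, 24, -24, -8] -> [-128, -112, 144, 24, 144, -112, 192, -192, -64] -> [-128, -112, -112, -192, -64] -> [-64, -112, -112, -128, -192] -> 5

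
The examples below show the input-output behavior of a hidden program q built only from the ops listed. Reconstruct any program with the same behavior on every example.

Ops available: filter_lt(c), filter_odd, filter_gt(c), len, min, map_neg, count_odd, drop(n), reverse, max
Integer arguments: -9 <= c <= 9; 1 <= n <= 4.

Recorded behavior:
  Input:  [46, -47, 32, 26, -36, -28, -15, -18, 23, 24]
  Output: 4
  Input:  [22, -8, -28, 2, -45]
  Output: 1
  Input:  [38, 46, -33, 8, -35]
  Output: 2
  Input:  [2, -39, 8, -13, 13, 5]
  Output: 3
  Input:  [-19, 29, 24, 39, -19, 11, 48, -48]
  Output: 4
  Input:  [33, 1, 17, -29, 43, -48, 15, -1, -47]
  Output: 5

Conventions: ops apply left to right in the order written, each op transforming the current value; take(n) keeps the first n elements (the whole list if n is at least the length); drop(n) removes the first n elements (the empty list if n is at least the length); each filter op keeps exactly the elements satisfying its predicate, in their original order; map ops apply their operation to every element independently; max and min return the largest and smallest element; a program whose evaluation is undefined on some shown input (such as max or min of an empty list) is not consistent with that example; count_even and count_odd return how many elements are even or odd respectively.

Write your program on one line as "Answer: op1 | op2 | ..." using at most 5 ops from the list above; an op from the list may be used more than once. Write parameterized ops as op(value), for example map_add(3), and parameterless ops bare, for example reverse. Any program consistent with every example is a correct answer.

filter_gt(-2) | drop(1) | map_neg | len

Check, running the answer program on each example:
  [46, -47, 32, 26, -36, -28, -15, -18, 23, 24] -> [46, 32, 26, 23, 24] -> [32, 26, 23, 24] -> [-32, -26, -23, -24] -> 4
  [22, -8, -28, 2, -45] -> [22, 2] -> [2] -> [-2] -> 1
  [38, 46, -33, 8, -35] -> [38, 46, 8] -> [46, 8] -> [-46, -8] -> 2
  [2, -39, 8, -13, 13, 5] -> [2, 8, 13, 5] -> [8, 13, 5] -> [-8, -13, -5] -> 3
  [-19, 29, 24, 39, -19, 11, 48, -48] -> [29, 24, 39, 11, 48] -> [24, 39, 11, 48] -> [-24, -39, -11, -48] -> 4
  [33, 1, 17, -29, 43, -48, 15, -1, -47] -> [33, 1, 17, 43, 15, -1] -> [1, 17, 43, 15, -1] -> [-1, -17, -43, -15, 1] -> 5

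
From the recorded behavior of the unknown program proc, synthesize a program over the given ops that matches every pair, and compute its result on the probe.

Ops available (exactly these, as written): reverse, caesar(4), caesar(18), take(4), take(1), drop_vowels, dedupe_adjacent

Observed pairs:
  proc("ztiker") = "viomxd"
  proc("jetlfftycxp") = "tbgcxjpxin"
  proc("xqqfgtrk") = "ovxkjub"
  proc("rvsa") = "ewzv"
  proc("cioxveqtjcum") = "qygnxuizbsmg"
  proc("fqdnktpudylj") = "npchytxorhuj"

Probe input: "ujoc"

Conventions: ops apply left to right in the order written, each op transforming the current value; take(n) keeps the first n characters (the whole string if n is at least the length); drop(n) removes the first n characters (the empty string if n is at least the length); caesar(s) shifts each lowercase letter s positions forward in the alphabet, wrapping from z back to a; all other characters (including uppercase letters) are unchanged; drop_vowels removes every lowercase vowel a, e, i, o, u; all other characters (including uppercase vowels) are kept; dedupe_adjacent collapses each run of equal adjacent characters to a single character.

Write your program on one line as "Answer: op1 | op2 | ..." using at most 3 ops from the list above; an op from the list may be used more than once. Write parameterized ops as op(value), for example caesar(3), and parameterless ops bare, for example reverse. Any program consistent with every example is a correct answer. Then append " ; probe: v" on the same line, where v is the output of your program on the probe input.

reverse | caesar(4) | dedupe_adjacent ; probe: "gsny"

Check, running the answer program on each example:
  "ztiker" -> "rekitz" -> "viomxd" -> "viomxd"
  "jetlfftycxp" -> "pxcytffltej" -> "tbgcxjjpxin" -> "tbgcxjpxin"
  "xqqfgtrk" -> "krtgfqqx" -> "ovxkjuub" -> "ovxkjub"
  "rvsa" -> "asvr" -> "ewzv" -> "ewzv"
  "cioxveqtjcum" -> "mucjtqevxoic" -> "qygnxuizbsmg" -> "qygnxuizbsmg"
  "fqdnktpudylj" -> "jlyduptkndqf" -> "npchytxorhuj" -> "npchytxorhuj"
  probe: "ujoc" -> "coju" -> "gsny" -> "gsny"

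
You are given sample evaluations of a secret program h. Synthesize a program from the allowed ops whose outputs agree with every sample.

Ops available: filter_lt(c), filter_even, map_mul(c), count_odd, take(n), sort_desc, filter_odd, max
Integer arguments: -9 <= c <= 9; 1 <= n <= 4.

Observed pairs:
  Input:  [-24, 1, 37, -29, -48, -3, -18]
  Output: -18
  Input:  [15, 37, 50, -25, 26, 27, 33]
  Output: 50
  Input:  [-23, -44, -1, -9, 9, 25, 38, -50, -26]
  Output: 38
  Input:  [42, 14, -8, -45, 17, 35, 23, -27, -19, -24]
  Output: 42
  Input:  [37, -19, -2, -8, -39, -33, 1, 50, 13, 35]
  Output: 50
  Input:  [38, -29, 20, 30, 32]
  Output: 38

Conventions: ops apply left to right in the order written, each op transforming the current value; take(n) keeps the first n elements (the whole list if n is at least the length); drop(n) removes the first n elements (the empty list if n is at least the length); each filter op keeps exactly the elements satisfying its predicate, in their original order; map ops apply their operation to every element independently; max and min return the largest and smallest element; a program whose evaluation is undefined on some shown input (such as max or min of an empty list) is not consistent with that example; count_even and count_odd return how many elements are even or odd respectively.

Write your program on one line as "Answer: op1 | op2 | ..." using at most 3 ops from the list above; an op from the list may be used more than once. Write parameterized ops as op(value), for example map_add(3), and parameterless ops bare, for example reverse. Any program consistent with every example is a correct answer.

filter_even | max

Check, running the answer program on each example:
  [-24, 1, 37, -29, -48, -3, -18] -> [-24, -48, -18] -> -18
  [15, 37, 50, -25, 26, 27, 33] -> [50, 26] -> 50
  [-23, -44, -1, -9, 9, 25, 38, -50, -26] -> [-44, 38, -50, -26] -> 38
  [42, 14, -8, -45, 17, 35, 23, -27, -19, -24] -> [42, 14, -8, -24] -> 42
  [37, -19, -2, -8, -39, -33, 1, 50, 13, 35] -> [-2, -8, 50] -> 50
  [38, -29, 20, 30, 32] -> [38, 20, 30, 32] -> 38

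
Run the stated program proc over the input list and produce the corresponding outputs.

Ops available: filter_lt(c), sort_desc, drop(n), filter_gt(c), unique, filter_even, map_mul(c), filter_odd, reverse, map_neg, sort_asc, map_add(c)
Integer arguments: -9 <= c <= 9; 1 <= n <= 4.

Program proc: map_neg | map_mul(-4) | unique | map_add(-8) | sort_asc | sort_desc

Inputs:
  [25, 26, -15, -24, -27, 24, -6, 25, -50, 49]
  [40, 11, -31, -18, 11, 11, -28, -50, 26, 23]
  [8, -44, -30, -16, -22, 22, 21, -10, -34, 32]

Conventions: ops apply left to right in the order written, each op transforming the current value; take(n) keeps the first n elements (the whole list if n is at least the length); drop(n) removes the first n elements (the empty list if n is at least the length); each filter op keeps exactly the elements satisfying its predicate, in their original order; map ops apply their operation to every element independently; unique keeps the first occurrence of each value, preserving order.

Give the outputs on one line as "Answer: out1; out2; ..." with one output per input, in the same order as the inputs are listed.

[188, 96, 92, 88, -32, -68, -104, -116, -208]; [152, 96, 84, 36, -80, -120, -132, -208]; [120, 80, 76, 24, -48, -72, -96, -128, -144, -184]

Execution, op by op:
  [25, 26, -15, -24, -27, 24, -6, 25, -50, 49] -> [-25, -26, 15, 24, 27, -24, 6, -25, 50, -49] -> [100, 104, -60, -96, -108, 96, -24, 100, -200, 196] -> [100, 104, -60, -96, -108, 96, -24, -200, 196] -> [92, 96, -68, -104, -116, 88, -32, -208, 188] -> [-208, -116, -104, -68, -32, 88, 92, 96, 188] -> [188, 96, 92, 88, -32, -68, -104, -116, -208]
  [40, 11, -31, -18, 11, 11, -28, -50, 26, 23] -> [-40, -11, 31, 18, -11, -11, 28, 50, -26, -23] -> [160, 44, -124, -72, 44, 44, -112, -200, 104, 92] -> [160, 44, -124, -72, -112, -200, 104, 92] -> [152, 36, -132, -80, -120, -208, 96, 84] -> [-208, -132, -120, -80, 36, 84, 96, 152] -> [152, 96, 84, 36, -80, -120, -132, -208]
  [8, -44, -30, -16, -22, 22, 21, -10, -34, 32] -> [-8, 44, 30, 16, 22, -22, -21, 10, 34, -32] -> [32, -176, -120, -64, -88, 88, 84, -40, -136, 128] -> [32, -176, -120, -64, -88, 88, 84, -40, -136, 128] -> [24, -184, -128, -72, -96, 80, 76, -48, -144, 120] -> [-184, -144, -128, -96, -72, -48, 24, 76, 80, 120] -> [120, 80, 76, 24, -48, -72, -96, -128, -144, -184]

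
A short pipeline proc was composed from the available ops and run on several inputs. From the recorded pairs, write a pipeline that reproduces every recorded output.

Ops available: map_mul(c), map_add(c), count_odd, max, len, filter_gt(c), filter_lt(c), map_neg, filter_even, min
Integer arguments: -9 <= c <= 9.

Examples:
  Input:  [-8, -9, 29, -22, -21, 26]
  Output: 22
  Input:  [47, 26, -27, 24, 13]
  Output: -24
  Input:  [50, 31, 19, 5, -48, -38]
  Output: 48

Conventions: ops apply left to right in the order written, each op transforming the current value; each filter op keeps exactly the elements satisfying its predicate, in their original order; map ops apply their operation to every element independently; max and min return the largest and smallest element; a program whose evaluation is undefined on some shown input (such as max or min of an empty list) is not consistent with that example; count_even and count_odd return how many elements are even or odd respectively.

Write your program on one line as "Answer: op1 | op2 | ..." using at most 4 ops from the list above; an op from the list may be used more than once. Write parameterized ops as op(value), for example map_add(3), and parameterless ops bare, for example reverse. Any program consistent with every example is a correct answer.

filter_even | map_neg | max

Check, running the answer program on each example:
  [-8, -9, 29, -22, -21, 26] -> [-8, -22, 26] -> [8, 22, -26] -> 22
  [47, 26, -27, 24, 13] -> [26, 24] -> [-26, -24] -> -24
  [50, 31, 19, 5, -48, -38] -> [50, -48, -38] -> [-50, 48, 38] -> 48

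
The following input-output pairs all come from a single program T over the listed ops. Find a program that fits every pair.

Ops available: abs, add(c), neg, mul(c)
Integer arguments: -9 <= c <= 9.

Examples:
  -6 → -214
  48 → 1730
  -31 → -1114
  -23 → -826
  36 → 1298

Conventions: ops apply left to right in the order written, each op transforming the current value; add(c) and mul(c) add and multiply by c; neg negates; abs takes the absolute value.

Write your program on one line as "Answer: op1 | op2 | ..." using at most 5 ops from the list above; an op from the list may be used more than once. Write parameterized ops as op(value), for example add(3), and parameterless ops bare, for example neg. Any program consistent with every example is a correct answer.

mul(6) | mul(-6) | add(-2) | neg

Check, running the answer program on each example:
  -6 -> -36 -> 216 -> 214 -> -214
  48 -> 288 -> -1728 -> -1730 -> 1730
  -31 -> -186 -> 1116 -> 1114 -> -1114
  -23 -> -138 -> 828 -> 826 -> -826
  36 -> 216 -> -1296 -> -1298 -> 1298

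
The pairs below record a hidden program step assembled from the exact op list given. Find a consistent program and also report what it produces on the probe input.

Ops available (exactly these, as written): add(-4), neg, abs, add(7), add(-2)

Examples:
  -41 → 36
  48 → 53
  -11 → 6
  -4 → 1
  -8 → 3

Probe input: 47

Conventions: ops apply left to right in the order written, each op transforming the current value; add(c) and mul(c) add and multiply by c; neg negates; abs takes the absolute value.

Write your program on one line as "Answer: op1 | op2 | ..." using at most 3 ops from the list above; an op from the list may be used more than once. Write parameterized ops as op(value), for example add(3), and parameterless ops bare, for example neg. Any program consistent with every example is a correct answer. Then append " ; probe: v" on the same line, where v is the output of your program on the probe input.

add(-2) | add(7) | abs ; probe: 52

Check, running the answer program on each example:
  -41 -> -43 -> -36 -> 36
  48 -> 46 -> 53 -> 53
  -11 -> -13 -> -6 -> 6
  -4 -> -6 -> 1 -> 1
  -8 -> -10 -> -3 -> 3
  probe: 47 -> 45 -> 52 -> 52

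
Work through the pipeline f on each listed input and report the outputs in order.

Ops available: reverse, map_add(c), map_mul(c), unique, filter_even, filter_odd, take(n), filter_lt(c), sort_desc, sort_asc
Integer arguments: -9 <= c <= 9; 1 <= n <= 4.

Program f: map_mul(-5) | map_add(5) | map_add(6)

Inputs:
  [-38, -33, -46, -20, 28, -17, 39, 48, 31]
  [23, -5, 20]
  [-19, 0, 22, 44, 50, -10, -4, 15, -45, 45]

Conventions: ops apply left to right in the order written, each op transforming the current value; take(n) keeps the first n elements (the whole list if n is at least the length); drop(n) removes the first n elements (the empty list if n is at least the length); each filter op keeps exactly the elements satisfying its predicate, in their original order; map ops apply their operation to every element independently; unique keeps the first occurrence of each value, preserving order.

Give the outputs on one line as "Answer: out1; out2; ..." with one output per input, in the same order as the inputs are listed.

[201, 176, 241, 111, -129, 96, -184, -229, -144]; [-104, 36, -89]; [106, 11, -99, -209, -239, 61, 31, -64, 236, -214]

Execution, op by op:
  [-38, -33, -46, -20, 28, -17, 39, 48, 31] -> [190, 165, 230, 100, -140, 85, -195, -240, -155] -> [195, 170, 235, 105, -135, 90, -190, -235, -150] -> [201, 176, 241, 111, -129, 96, -184, -229, -144]
  [23, -5, 20] -> [-115, 25, -100] -> [-110, 30, -95] -> [-104, 36, -89]
  [-19, 0, 22, 44, 50, -10, -4, 15, -45, 45] -> [95, 0, -110, -220, -250, 50, 20, -75, 225, -225] -> [100, 5, -105, -215, -245, 55, 25, -70, 230, -220] -> [106, 11, -99, -209, -239, 61, 31, -64, 236, -214]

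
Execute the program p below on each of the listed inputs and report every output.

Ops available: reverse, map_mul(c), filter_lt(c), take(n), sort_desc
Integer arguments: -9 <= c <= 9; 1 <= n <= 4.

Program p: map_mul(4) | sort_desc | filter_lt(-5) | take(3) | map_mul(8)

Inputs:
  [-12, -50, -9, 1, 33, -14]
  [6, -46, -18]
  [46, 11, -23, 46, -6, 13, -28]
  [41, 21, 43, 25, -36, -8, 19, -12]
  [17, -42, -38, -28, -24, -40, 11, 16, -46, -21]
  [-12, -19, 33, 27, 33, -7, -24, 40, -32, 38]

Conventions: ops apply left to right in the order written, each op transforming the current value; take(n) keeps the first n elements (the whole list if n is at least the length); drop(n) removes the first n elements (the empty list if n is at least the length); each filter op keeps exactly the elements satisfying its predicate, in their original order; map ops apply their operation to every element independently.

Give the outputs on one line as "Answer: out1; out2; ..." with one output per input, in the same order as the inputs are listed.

[-288, -384, -448]; [-576, -1472]; [-192, -736, -896]; [-256, -384, -1152]; [-672, -768, -896]; [-224, -384, -608]

Execution, op by op:
  [-12, -50, -9, 1, 33, -14] -> [-48, -200, -36, 4, 132, -56] -> [132, 4, -36, -48, -56, -200] -> [-36, -48, -56, -200] -> [-36, -48, -56] -> [-288, -384, -448]
  [6, -46, -18] -> [24, -184, -72] -> [24, -72, -184] -> [-72, -184] -> [-72, -184] -> [-576, -1472]
  [46, 11, -23, 46, -6, 13, -28] -> [184, 44, -92, 184, -24, 52, -112] -> [184, 184, 52, 44, -24, -92, -112] -> [-24, -92, -112] -> [-24, -92, -112] -> [-192, -736, -896]
  [41, 21, 43, 25, -36, -8, 19, -12] -> [164, 84, 172, 100, -144, -32, 76, -48] -> [172, 164, 100, 84, 76, -32, -48, -144] -> [-32, -48, -144] -> [-32, -48, -144] -> [-256, -384, -1152]
  [17, -42, -38, -28, -24, -40, 11, 16, -46, -21] -> [68, -168, -152, -112, -96, -160, 44, 64, -184, -84] -> [68, 64, 44, -84, -96, -112, -152, -160, -168, -184] -> [-84, -96, -112, -152, -160, -168, -184] -> [-84, -96, -112] -> [-672, -768, -896]
  [-12, -19, 33, 27, 33, -7, -24, 40, -32, 38] -> [-48, -76, 132, 108, 132, -28, -96, 160, -128, 152] -> [160, 152, 132, 132, 108, -28, -48, -76, -96, -128] -> [-28, -48, -76, -96, -128] -> [-28, -48, -76] -> [-224, -384, -608]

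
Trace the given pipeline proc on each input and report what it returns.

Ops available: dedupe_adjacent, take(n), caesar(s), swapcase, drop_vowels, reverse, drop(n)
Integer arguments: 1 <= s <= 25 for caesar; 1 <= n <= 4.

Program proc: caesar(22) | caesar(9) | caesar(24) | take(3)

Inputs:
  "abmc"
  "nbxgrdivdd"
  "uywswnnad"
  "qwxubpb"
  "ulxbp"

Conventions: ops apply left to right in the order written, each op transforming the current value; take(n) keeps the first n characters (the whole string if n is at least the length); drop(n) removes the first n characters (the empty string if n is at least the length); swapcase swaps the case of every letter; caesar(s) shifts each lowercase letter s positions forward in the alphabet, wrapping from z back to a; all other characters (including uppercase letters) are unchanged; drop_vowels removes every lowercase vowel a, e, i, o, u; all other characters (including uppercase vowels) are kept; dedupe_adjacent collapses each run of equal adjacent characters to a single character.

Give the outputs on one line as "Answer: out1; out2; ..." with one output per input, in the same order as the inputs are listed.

Execution, op by op:
  "abmc" -> "wxiy" -> "fgrh" -> "depf" -> "dep"
  "nbxgrdivdd" -> "jxtcnzerzz" -> "sgclwinaii" -> "qeajuglygg" -> "qea"
  "uywswnnad" -> "qusosjjwz" -> "zdbxbssfi" -> "xbzvzqqdg" -> "xbz"
  "qwxubpb" -> "mstqxlx" -> "vbczgug" -> "tzaxese" -> "tza"
  "ulxbp" -> "qhtxl" -> "zqcgu" -> "xoaes" -> "xoa"

"dep"; "qea"; "xbz"; "tza"; "xoa"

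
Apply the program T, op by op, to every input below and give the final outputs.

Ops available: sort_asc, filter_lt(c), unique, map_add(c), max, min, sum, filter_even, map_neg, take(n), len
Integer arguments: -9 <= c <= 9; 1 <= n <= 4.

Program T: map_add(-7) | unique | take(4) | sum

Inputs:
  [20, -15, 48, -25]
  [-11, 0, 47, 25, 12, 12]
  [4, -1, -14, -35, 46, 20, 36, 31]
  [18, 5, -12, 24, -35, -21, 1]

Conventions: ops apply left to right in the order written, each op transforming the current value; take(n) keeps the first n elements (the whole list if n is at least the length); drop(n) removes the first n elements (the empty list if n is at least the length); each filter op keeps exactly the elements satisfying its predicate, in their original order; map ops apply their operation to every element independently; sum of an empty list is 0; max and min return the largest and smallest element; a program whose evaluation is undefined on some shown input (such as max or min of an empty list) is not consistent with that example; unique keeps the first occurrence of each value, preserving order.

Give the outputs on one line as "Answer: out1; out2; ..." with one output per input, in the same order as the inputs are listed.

Execution, op by op:
  [20, -15, 48, -25] -> [13, -22, 41, -32] -> [13, -22, 41, -32] -> [13, -22, 41, -32] -> 0
  [-11, 0, 47, 25, 12, 12] -> [-18, -7, 40, 18, 5, 5] -> [-18, -7, 40, 18, 5] -> [-18, -7, 40, 18] -> 33
  [4, -1, -14, -35, 46, 20, 36, 31] -> [-3, -8, -21, -42, 39, 13, 29, 24] -> [-3, -8, -21, -42, 39, 13, 29, 24] -> [-3, -8, -21, -42] -> -74
  [18, 5, -12, 24, -35, -21, 1] -> [11, -2, -19, 17, -42, -28, -6] -> [11, -2, -19, 17, -42, -28, -6] -> [11, -2, -19, 17] -> 7

0; 33; -74; 7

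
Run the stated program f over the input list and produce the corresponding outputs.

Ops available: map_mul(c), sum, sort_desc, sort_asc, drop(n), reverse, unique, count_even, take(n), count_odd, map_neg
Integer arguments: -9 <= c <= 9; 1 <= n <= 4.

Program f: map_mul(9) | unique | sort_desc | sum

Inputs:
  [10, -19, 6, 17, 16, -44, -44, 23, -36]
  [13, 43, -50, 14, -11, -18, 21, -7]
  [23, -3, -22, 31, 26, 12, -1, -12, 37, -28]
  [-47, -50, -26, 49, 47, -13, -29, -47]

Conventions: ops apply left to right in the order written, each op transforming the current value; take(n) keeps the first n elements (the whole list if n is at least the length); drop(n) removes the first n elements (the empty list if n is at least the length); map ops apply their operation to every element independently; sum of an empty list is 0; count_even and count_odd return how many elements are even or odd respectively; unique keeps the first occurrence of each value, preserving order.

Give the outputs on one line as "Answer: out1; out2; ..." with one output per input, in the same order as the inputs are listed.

-243; 45; 567; -621

Execution, op by op:
  [10, -19, 6, 17, 16, -44, -44, 23, -36] -> [90, -171, 54, 153, 144, -396, -396, 207, -324] -> [90, -171, 54, 153, 144, -396, 207, -324] -> [207, 153, 144, 90, 54, -171, -324, -396] -> -243
  [13, 43, -50, 14, -11, -18, 21, -7] -> [117, 387, -450, 126, -99, -162, 189, -63] -> [117, 387, -450, 126, -99, -162, 189, -63] -> [387, 189, 126, 117, -63, -99, -162, -450] -> 45
  [23, -3, -22, 31, 26, 12, -1, -12, 37, -28] -> [207, -27, -198, 279, 234, 108, -9, -108, 333, -252] -> [207, -27, -198, 279, 234, 108, -9, -108, 333, -252] -> [333, 279, 234, 207, 108, -9, -27, -108, -198, -252] -> 567
  [-47, -50, -26, 49, 47, -13, -29, -47] -> [-423, -450, -234, 441, 423, -117, -261, -423] -> [-423, -450, -234, 441, 423, -117, -261] -> [441, 423, -117, -234, -261, -423, -450] -> -621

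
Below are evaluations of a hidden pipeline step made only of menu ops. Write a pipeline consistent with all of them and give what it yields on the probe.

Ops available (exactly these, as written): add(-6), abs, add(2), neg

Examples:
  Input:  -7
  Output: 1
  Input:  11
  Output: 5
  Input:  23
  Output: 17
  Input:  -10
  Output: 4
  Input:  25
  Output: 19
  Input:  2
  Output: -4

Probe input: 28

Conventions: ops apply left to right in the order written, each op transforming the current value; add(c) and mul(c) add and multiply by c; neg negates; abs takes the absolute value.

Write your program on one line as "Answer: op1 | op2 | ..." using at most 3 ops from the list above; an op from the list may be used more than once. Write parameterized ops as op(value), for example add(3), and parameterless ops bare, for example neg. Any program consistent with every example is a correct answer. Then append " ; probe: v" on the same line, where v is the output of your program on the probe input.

abs | add(-6) ; probe: 22

Check, running the answer program on each example:
  -7 -> 7 -> 1
  11 -> 11 -> 5
  23 -> 23 -> 17
  -10 -> 10 -> 4
  25 -> 25 -> 19
  2 -> 2 -> -4
  probe: 28 -> 28 -> 22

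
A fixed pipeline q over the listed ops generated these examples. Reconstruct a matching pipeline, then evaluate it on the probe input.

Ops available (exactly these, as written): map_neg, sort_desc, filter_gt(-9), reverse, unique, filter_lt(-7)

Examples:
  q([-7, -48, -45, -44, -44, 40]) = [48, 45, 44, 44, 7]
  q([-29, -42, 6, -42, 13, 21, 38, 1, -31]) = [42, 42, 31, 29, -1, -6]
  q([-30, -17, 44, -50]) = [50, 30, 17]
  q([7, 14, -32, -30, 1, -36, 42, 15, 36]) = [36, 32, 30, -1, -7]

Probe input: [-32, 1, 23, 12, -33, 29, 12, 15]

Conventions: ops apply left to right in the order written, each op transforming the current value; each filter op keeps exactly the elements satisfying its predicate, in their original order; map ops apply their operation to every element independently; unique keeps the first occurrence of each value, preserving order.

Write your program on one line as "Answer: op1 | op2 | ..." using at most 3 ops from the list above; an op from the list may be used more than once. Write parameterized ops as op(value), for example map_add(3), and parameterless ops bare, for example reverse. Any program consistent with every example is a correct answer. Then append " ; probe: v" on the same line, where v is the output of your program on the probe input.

map_neg | filter_gt(-9) | sort_desc ; probe: [33, 32, -1]

Check, running the answer program on each example:
  [-7, -48, -45, -44, -44, 40] -> [7, 48, 45, 44, 44, -40] -> [7, 48, 45, 44, 44] -> [48, 45, 44, 44, 7]
  [-29, -42, 6, -42, 13, 21, 38, 1, -31] -> [29, 42, -6, 42, -13, -21, -38, -1, 31] -> [29, 42, -6, 42, -1, 31] -> [42, 42, 31, 29, -1, -6]
  [-30, -17, 44, -50] -> [30, 17, -44, 50] -> [30, 17, 50] -> [50, 30, 17]
  [7, 14, -32, -30, 1, -36, 42, 15, 36] -> [-7, -14, 32, 30, -1, 36, -42, -15, -36] -> [-7, 32, 30, -1, 36] -> [36, 32, 30, -1, -7]
  probe: [-32, 1, 23, 12, -33, 29, 12, 15] -> [32, -1, -23, -12, 33, -29, -12, -15] -> [32, -1, 33] -> [33, 32, -1]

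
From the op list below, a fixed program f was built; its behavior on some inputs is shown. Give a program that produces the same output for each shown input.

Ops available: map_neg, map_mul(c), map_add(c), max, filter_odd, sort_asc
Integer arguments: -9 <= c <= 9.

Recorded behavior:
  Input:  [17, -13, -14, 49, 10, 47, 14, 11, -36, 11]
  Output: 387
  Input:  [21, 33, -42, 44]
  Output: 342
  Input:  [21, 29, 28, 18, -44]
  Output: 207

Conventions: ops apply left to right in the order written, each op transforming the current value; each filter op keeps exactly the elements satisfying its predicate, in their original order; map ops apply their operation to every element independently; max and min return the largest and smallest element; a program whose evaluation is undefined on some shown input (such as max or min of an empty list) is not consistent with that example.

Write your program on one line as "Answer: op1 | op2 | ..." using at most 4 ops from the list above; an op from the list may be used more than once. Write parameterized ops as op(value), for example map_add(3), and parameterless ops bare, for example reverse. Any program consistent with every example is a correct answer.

map_add(-6) | map_neg | map_mul(-9) | max

Check, running the answer program on each example:
  [17, -13, -14, 49, 10, 47, 14, 11, -36, 11] -> [11, -19, -20, 43, 4, 41, 8, 5, -42, 5] -> [-11, 19, 20, -43, -4, -41, -8, -5, 42, -5] -> [99, -171, -180, 387, 36, 369, 72, 45, -378, 45] -> 387
  [21, 33, -42, 44] -> [15, 27, -48, 38] -> [-15, -27, 48, -38] -> [135, 243, -432, 342] -> 342
  [21, 29, 28, 18, -44] -> [15, 23, 22, 12, -50] -> [-15, -23, -22, -12, 50] -> [135, 207, 198, 108, -450] -> 207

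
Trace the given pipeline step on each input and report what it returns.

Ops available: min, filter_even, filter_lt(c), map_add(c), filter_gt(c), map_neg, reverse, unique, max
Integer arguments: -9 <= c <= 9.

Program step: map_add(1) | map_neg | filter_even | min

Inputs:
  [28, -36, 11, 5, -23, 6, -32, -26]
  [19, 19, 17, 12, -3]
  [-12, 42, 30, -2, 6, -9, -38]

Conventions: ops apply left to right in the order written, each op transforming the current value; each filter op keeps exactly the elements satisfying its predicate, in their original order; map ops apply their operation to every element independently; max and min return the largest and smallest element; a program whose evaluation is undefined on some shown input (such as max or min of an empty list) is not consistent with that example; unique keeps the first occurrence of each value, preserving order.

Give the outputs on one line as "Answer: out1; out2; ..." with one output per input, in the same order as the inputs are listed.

-12; -20; 8

Execution, op by op:
  [28, -36, 11, 5, -23, 6, -32, -26] -> [29, -35, 12, 6, -22, 7, -31, -25] -> [-29, 35, -12, -6, 22, -7, 31, 25] -> [-12, -6, 22] -> -12
  [19, 19, 17, 12, -3] -> [20, 20, 18, 13, -2] -> [-20, -20, -18, -13, 2] -> [-20, -20, -18, 2] -> -20
  [-12, 42, 30, -2, 6, -9, -38] -> [-11, 43, 31, -1, 7, -8, -37] -> [11, -43, -31, 1, -7, 8, 37] -> [8] -> 8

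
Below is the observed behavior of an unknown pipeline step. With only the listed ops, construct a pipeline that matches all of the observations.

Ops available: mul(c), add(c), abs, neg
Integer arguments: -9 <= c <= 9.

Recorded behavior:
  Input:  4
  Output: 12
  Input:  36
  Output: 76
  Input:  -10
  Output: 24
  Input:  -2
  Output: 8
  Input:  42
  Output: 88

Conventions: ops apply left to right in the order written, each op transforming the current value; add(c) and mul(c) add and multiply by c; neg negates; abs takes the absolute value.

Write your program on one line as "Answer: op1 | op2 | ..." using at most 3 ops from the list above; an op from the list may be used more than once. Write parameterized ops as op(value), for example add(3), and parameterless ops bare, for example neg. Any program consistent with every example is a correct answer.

abs | add(2) | mul(2)

Check, running the answer program on each example:
  4 -> 4 -> 6 -> 12
  36 -> 36 -> 38 -> 76
  -10 -> 10 -> 12 -> 24
  -2 -> 2 -> 4 -> 8
  42 -> 42 -> 44 -> 88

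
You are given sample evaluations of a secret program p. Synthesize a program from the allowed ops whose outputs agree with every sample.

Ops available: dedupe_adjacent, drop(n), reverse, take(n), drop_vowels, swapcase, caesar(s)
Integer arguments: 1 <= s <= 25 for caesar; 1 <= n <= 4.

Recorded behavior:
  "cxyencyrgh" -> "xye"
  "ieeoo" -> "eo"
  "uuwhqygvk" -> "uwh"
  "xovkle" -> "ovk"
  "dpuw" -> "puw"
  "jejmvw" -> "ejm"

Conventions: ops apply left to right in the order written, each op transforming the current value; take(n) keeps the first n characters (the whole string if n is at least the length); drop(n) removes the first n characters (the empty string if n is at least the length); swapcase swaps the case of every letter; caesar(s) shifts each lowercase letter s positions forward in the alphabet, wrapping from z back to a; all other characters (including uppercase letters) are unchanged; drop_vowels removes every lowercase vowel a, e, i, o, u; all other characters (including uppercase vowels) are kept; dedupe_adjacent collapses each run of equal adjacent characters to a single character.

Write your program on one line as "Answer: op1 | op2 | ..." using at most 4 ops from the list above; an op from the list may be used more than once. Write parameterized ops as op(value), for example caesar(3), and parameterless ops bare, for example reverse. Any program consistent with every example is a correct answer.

drop(1) | take(3) | dedupe_adjacent

Check, running the answer program on each example:
  "cxyencyrgh" -> "xyencyrgh" -> "xye" -> "xye"
  "ieeoo" -> "eeoo" -> "eeo" -> "eo"
  "uuwhqygvk" -> "uwhqygvk" -> "uwh" -> "uwh"
  "xovkle" -> "ovkle" -> "ovk" -> "ovk"
  "dpuw" -> "puw" -> "puw" -> "puw"
  "jejmvw" -> "ejmvw" -> "ejm" -> "ejm"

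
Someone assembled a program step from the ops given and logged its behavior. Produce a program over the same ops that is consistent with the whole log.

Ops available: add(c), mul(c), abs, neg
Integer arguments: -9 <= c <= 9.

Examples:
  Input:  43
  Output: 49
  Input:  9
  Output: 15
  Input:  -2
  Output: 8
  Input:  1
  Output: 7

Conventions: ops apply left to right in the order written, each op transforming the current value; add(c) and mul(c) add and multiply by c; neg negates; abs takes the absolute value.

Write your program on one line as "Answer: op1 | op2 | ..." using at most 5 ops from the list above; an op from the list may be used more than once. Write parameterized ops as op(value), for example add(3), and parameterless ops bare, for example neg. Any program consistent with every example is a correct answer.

abs | neg | add(-6) | neg

Check, running the answer program on each example:
  43 -> 43 -> -43 -> -49 -> 49
  9 -> 9 -> -9 -> -15 -> 15
  -2 -> 2 -> -2 -> -8 -> 8
  1 -> 1 -> -1 -> -7 -> 7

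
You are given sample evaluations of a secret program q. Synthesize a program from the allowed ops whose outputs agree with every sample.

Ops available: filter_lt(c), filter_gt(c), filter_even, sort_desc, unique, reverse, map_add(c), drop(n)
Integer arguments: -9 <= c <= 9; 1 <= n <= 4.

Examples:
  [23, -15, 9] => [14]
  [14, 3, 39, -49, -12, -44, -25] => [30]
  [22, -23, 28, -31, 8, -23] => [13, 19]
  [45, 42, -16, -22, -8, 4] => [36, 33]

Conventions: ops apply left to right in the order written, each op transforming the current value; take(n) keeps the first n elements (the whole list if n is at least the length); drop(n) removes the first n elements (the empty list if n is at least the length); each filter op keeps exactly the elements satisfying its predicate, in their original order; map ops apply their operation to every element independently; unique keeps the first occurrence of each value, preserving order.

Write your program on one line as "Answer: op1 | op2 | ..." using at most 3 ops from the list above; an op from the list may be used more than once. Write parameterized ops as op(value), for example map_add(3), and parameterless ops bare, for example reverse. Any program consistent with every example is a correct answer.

map_add(-9) | filter_gt(9)

Check, running the answer program on each example:
  [23, -15, 9] -> [14, -24, 0] -> [14]
  [14, 3, 39, -49, -12, -44, -25] -> [5, -6, 30, -58, -21, -53, -34] -> [30]
  [22, -23, 28, -31, 8, -23] -> [13, -32, 19, -40, -1, -32] -> [13, 19]
  [45, 42, -16, -22, -8, 4] -> [36, 33, -25, -31, -17, -5] -> [36, 33]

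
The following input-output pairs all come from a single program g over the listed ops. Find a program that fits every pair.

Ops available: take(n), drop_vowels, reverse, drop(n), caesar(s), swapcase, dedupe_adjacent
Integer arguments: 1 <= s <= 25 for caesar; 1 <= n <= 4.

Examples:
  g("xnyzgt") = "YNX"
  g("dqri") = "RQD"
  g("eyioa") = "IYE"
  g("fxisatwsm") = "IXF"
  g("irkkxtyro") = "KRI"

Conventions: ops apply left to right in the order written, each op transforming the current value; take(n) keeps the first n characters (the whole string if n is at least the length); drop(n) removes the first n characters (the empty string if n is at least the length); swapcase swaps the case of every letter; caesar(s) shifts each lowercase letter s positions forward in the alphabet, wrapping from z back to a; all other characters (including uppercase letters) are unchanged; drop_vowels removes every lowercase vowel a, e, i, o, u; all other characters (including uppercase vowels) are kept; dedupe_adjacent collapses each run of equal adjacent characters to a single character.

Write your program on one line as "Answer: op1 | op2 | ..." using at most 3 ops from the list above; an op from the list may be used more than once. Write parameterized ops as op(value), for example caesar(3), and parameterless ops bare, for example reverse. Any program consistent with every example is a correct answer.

swapcase | take(3) | reverse

Check, running the answer program on each example:
  "xnyzgt" -> "XNYZGT" -> "XNY" -> "YNX"
  "dqri" -> "DQRI" -> "DQR" -> "RQD"
  "eyioa" -> "EYIOA" -> "EYI" -> "IYE"
  "fxisatwsm" -> "FXISATWSM" -> "FXI" -> "IXF"
  "irkkxtyro" -> "IRKKXTYRO" -> "IRK" -> "KRI"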